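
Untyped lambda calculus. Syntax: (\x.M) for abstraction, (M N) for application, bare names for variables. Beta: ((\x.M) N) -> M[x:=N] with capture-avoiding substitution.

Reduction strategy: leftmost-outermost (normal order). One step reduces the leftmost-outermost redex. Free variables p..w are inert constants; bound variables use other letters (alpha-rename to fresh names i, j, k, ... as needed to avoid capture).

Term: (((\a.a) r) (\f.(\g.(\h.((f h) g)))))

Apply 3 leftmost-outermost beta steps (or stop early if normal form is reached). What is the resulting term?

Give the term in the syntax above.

Answer: (r (\f.(\g.(\h.((f h) g)))))

Derivation:
Step 0: (((\a.a) r) (\f.(\g.(\h.((f h) g)))))
Step 1: (r (\f.(\g.(\h.((f h) g)))))
Step 2: (normal form reached)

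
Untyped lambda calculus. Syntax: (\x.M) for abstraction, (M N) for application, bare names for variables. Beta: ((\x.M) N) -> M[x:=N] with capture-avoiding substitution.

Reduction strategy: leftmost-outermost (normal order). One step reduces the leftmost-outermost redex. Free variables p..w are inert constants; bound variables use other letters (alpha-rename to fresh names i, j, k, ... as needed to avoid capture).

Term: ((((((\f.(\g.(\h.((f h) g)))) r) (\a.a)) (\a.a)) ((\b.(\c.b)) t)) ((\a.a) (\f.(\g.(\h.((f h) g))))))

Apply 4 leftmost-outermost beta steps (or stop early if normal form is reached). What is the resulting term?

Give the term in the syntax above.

Step 0: ((((((\f.(\g.(\h.((f h) g)))) r) (\a.a)) (\a.a)) ((\b.(\c.b)) t)) ((\a.a) (\f.(\g.(\h.((f h) g))))))
Step 1: (((((\g.(\h.((r h) g))) (\a.a)) (\a.a)) ((\b.(\c.b)) t)) ((\a.a) (\f.(\g.(\h.((f h) g))))))
Step 2: ((((\h.((r h) (\a.a))) (\a.a)) ((\b.(\c.b)) t)) ((\a.a) (\f.(\g.(\h.((f h) g))))))
Step 3: ((((r (\a.a)) (\a.a)) ((\b.(\c.b)) t)) ((\a.a) (\f.(\g.(\h.((f h) g))))))
Step 4: ((((r (\a.a)) (\a.a)) (\c.t)) ((\a.a) (\f.(\g.(\h.((f h) g))))))

Answer: ((((r (\a.a)) (\a.a)) (\c.t)) ((\a.a) (\f.(\g.(\h.((f h) g))))))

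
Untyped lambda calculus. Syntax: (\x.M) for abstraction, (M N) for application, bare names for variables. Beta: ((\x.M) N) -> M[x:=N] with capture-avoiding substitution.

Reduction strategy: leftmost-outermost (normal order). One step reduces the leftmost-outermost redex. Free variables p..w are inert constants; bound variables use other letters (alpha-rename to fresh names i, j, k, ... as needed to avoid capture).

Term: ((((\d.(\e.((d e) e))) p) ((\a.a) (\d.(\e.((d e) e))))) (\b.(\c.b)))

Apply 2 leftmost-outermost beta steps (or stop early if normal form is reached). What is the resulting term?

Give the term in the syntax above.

Answer: (((p ((\a.a) (\d.(\e.((d e) e))))) ((\a.a) (\d.(\e.((d e) e))))) (\b.(\c.b)))

Derivation:
Step 0: ((((\d.(\e.((d e) e))) p) ((\a.a) (\d.(\e.((d e) e))))) (\b.(\c.b)))
Step 1: (((\e.((p e) e)) ((\a.a) (\d.(\e.((d e) e))))) (\b.(\c.b)))
Step 2: (((p ((\a.a) (\d.(\e.((d e) e))))) ((\a.a) (\d.(\e.((d e) e))))) (\b.(\c.b)))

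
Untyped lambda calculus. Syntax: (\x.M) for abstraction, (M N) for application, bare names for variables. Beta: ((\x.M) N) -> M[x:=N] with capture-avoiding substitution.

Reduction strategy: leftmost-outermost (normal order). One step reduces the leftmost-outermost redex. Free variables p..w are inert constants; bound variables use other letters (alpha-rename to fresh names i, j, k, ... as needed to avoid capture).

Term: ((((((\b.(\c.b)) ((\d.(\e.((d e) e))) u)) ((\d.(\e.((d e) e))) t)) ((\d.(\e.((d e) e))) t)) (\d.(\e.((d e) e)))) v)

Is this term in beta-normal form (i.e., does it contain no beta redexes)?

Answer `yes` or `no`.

Answer: no

Derivation:
Term: ((((((\b.(\c.b)) ((\d.(\e.((d e) e))) u)) ((\d.(\e.((d e) e))) t)) ((\d.(\e.((d e) e))) t)) (\d.(\e.((d e) e)))) v)
Found 4 beta redex(es).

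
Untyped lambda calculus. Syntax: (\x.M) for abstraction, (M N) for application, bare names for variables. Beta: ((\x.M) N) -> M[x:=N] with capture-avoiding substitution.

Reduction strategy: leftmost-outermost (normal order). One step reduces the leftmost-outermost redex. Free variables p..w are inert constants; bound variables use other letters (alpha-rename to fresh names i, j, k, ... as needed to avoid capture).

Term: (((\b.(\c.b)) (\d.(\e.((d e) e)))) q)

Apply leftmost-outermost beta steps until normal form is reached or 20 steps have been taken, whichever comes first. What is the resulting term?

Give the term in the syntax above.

Step 0: (((\b.(\c.b)) (\d.(\e.((d e) e)))) q)
Step 1: ((\c.(\d.(\e.((d e) e)))) q)
Step 2: (\d.(\e.((d e) e)))

Answer: (\d.(\e.((d e) e)))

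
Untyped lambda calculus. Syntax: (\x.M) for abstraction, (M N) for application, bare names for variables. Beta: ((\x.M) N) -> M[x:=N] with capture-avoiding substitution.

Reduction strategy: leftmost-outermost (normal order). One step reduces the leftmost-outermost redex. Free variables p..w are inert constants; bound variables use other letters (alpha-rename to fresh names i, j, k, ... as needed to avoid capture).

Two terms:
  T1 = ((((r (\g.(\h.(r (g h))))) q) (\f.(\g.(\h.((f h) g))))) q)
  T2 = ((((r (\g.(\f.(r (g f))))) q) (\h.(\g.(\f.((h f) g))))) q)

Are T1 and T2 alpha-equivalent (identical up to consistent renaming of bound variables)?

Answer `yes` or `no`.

Answer: yes

Derivation:
Term 1: ((((r (\g.(\h.(r (g h))))) q) (\f.(\g.(\h.((f h) g))))) q)
Term 2: ((((r (\g.(\f.(r (g f))))) q) (\h.(\g.(\f.((h f) g))))) q)
Alpha-equivalence: compare structure up to binder renaming.
Result: True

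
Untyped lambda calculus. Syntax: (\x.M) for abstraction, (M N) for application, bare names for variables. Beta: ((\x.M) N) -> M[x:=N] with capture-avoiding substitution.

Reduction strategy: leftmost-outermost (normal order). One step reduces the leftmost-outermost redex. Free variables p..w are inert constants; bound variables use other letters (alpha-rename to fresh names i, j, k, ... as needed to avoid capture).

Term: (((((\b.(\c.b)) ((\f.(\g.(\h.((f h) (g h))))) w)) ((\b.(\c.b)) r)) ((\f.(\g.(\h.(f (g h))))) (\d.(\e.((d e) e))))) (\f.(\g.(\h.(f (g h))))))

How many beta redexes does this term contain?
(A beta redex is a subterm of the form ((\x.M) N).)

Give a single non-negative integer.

Answer: 4

Derivation:
Term: (((((\b.(\c.b)) ((\f.(\g.(\h.((f h) (g h))))) w)) ((\b.(\c.b)) r)) ((\f.(\g.(\h.(f (g h))))) (\d.(\e.((d e) e))))) (\f.(\g.(\h.(f (g h))))))
  Redex: ((\b.(\c.b)) ((\f.(\g.(\h.((f h) (g h))))) w))
  Redex: ((\f.(\g.(\h.((f h) (g h))))) w)
  Redex: ((\b.(\c.b)) r)
  Redex: ((\f.(\g.(\h.(f (g h))))) (\d.(\e.((d e) e))))
Total redexes: 4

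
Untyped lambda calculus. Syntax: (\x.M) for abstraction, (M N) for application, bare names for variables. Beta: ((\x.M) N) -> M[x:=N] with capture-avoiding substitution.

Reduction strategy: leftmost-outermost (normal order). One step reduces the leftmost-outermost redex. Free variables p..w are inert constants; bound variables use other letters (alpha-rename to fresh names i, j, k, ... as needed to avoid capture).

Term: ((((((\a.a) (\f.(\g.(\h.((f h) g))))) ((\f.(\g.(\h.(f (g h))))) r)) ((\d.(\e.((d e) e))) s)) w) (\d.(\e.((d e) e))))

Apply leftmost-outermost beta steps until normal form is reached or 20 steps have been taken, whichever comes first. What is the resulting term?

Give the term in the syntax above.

Step 0: ((((((\a.a) (\f.(\g.(\h.((f h) g))))) ((\f.(\g.(\h.(f (g h))))) r)) ((\d.(\e.((d e) e))) s)) w) (\d.(\e.((d e) e))))
Step 1: (((((\f.(\g.(\h.((f h) g)))) ((\f.(\g.(\h.(f (g h))))) r)) ((\d.(\e.((d e) e))) s)) w) (\d.(\e.((d e) e))))
Step 2: ((((\g.(\h.((((\f.(\g.(\h.(f (g h))))) r) h) g))) ((\d.(\e.((d e) e))) s)) w) (\d.(\e.((d e) e))))
Step 3: (((\h.((((\f.(\g.(\h.(f (g h))))) r) h) ((\d.(\e.((d e) e))) s))) w) (\d.(\e.((d e) e))))
Step 4: (((((\f.(\g.(\h.(f (g h))))) r) w) ((\d.(\e.((d e) e))) s)) (\d.(\e.((d e) e))))
Step 5: ((((\g.(\h.(r (g h)))) w) ((\d.(\e.((d e) e))) s)) (\d.(\e.((d e) e))))
Step 6: (((\h.(r (w h))) ((\d.(\e.((d e) e))) s)) (\d.(\e.((d e) e))))
Step 7: ((r (w ((\d.(\e.((d e) e))) s))) (\d.(\e.((d e) e))))
Step 8: ((r (w (\e.((s e) e)))) (\d.(\e.((d e) e))))

Answer: ((r (w (\e.((s e) e)))) (\d.(\e.((d e) e))))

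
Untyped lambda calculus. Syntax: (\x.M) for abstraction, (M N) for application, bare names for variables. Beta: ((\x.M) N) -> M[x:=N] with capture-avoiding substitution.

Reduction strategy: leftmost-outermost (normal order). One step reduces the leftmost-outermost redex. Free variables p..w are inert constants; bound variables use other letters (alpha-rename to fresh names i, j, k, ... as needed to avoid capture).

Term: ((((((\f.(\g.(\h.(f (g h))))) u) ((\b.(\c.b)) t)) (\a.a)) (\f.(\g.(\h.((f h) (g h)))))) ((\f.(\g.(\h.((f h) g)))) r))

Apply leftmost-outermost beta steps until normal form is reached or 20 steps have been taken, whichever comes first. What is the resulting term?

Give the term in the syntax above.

Step 0: ((((((\f.(\g.(\h.(f (g h))))) u) ((\b.(\c.b)) t)) (\a.a)) (\f.(\g.(\h.((f h) (g h)))))) ((\f.(\g.(\h.((f h) g)))) r))
Step 1: (((((\g.(\h.(u (g h)))) ((\b.(\c.b)) t)) (\a.a)) (\f.(\g.(\h.((f h) (g h)))))) ((\f.(\g.(\h.((f h) g)))) r))
Step 2: ((((\h.(u (((\b.(\c.b)) t) h))) (\a.a)) (\f.(\g.(\h.((f h) (g h)))))) ((\f.(\g.(\h.((f h) g)))) r))
Step 3: (((u (((\b.(\c.b)) t) (\a.a))) (\f.(\g.(\h.((f h) (g h)))))) ((\f.(\g.(\h.((f h) g)))) r))
Step 4: (((u ((\c.t) (\a.a))) (\f.(\g.(\h.((f h) (g h)))))) ((\f.(\g.(\h.((f h) g)))) r))
Step 5: (((u t) (\f.(\g.(\h.((f h) (g h)))))) ((\f.(\g.(\h.((f h) g)))) r))
Step 6: (((u t) (\f.(\g.(\h.((f h) (g h)))))) (\g.(\h.((r h) g))))

Answer: (((u t) (\f.(\g.(\h.((f h) (g h)))))) (\g.(\h.((r h) g))))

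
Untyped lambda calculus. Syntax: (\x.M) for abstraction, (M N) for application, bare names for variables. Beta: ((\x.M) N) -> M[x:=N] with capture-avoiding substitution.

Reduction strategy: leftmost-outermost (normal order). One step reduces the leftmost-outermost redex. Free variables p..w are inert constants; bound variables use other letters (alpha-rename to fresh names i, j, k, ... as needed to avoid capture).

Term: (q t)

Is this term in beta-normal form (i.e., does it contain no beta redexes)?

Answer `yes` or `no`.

Term: (q t)
No beta redexes found.

Answer: yes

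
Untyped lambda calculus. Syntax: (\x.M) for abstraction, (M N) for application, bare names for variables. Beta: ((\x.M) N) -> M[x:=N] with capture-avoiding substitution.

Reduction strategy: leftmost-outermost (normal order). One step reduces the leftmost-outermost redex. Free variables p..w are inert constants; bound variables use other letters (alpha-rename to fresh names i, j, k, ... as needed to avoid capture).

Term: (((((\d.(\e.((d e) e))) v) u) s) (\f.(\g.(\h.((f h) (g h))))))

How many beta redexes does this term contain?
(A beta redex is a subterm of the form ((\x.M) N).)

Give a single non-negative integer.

Answer: 1

Derivation:
Term: (((((\d.(\e.((d e) e))) v) u) s) (\f.(\g.(\h.((f h) (g h))))))
  Redex: ((\d.(\e.((d e) e))) v)
Total redexes: 1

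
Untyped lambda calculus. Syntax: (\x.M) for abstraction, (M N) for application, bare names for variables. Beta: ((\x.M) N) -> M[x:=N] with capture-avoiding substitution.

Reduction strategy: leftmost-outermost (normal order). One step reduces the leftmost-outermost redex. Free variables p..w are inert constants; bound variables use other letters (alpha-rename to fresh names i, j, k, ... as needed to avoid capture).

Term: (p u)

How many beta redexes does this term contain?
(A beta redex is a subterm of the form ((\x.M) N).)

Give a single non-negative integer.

Term: (p u)
  (no redexes)
Total redexes: 0

Answer: 0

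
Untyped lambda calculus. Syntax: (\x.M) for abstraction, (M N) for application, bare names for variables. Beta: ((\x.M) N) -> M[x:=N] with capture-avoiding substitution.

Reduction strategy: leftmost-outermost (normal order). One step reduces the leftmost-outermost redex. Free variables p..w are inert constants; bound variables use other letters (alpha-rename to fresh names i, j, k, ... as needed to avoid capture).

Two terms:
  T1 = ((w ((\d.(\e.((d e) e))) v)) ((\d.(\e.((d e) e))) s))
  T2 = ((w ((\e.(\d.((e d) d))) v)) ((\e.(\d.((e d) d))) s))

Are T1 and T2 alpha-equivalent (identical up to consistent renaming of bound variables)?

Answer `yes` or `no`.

Term 1: ((w ((\d.(\e.((d e) e))) v)) ((\d.(\e.((d e) e))) s))
Term 2: ((w ((\e.(\d.((e d) d))) v)) ((\e.(\d.((e d) d))) s))
Alpha-equivalence: compare structure up to binder renaming.
Result: True

Answer: yes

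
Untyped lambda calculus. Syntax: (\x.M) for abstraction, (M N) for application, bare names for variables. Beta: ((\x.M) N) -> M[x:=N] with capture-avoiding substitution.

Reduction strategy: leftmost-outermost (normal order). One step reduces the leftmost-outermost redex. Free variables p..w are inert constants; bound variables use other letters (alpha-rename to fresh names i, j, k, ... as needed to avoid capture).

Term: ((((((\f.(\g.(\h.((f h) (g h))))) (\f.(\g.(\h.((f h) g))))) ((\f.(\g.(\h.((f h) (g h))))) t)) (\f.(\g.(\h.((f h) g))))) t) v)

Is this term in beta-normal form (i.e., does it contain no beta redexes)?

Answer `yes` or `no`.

Term: ((((((\f.(\g.(\h.((f h) (g h))))) (\f.(\g.(\h.((f h) g))))) ((\f.(\g.(\h.((f h) (g h))))) t)) (\f.(\g.(\h.((f h) g))))) t) v)
Found 2 beta redex(es).

Answer: no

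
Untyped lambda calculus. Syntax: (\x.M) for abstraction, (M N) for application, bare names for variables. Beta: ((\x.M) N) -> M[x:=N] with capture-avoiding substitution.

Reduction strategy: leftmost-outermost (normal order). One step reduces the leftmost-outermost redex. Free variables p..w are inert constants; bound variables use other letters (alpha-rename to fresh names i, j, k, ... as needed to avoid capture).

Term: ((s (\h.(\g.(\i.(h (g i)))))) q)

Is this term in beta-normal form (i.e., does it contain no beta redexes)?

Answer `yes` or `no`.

Term: ((s (\h.(\g.(\i.(h (g i)))))) q)
No beta redexes found.

Answer: yes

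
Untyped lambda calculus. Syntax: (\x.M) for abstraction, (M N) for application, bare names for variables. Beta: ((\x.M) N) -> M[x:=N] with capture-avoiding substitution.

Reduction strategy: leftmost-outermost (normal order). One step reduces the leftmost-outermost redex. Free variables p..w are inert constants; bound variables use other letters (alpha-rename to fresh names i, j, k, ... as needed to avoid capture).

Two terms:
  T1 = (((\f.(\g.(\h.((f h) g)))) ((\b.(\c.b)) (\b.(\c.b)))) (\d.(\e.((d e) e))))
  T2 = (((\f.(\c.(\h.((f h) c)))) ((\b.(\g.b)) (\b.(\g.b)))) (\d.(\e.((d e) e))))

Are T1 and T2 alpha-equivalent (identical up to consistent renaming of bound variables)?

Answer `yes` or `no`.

Term 1: (((\f.(\g.(\h.((f h) g)))) ((\b.(\c.b)) (\b.(\c.b)))) (\d.(\e.((d e) e))))
Term 2: (((\f.(\c.(\h.((f h) c)))) ((\b.(\g.b)) (\b.(\g.b)))) (\d.(\e.((d e) e))))
Alpha-equivalence: compare structure up to binder renaming.
Result: True

Answer: yes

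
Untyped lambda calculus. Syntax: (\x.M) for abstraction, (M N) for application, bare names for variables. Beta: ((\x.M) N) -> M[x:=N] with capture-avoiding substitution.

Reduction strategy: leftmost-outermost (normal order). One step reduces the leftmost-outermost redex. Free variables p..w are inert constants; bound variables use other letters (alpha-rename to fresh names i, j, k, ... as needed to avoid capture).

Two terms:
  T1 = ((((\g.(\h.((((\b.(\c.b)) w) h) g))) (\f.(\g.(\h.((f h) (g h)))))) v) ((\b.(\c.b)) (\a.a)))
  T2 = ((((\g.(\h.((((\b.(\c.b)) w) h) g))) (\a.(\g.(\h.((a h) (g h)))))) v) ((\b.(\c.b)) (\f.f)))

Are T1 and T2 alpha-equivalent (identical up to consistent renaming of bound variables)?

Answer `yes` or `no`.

Answer: yes

Derivation:
Term 1: ((((\g.(\h.((((\b.(\c.b)) w) h) g))) (\f.(\g.(\h.((f h) (g h)))))) v) ((\b.(\c.b)) (\a.a)))
Term 2: ((((\g.(\h.((((\b.(\c.b)) w) h) g))) (\a.(\g.(\h.((a h) (g h)))))) v) ((\b.(\c.b)) (\f.f)))
Alpha-equivalence: compare structure up to binder renaming.
Result: True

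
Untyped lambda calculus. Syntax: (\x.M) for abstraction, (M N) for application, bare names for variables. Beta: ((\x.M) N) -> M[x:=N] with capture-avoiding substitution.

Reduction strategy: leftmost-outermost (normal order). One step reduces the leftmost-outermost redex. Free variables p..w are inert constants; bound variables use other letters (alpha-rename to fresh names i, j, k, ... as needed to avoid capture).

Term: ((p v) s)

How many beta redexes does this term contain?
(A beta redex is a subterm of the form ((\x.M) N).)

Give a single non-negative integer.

Term: ((p v) s)
  (no redexes)
Total redexes: 0

Answer: 0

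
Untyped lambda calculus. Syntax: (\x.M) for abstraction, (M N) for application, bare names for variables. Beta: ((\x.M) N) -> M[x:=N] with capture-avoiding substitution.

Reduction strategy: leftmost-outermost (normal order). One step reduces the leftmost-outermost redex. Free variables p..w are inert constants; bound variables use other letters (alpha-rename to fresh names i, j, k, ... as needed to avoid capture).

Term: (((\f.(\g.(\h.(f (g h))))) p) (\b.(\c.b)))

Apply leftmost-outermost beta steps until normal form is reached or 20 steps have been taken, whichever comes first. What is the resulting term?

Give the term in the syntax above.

Answer: (\h.(p (\c.h)))

Derivation:
Step 0: (((\f.(\g.(\h.(f (g h))))) p) (\b.(\c.b)))
Step 1: ((\g.(\h.(p (g h)))) (\b.(\c.b)))
Step 2: (\h.(p ((\b.(\c.b)) h)))
Step 3: (\h.(p (\c.h)))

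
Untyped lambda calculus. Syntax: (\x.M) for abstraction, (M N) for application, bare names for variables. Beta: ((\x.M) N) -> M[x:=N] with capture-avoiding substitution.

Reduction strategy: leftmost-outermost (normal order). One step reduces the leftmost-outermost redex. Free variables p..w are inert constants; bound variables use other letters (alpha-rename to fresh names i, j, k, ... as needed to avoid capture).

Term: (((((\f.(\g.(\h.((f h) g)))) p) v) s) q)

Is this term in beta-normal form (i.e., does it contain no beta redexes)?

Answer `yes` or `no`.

Term: (((((\f.(\g.(\h.((f h) g)))) p) v) s) q)
Found 1 beta redex(es).

Answer: no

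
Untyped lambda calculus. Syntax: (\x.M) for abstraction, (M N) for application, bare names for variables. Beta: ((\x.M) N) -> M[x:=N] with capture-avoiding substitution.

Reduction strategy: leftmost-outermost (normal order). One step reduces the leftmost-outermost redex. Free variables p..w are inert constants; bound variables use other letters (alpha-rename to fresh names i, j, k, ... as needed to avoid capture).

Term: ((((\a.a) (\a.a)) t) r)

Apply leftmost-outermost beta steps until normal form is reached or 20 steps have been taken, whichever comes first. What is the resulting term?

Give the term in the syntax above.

Answer: (t r)

Derivation:
Step 0: ((((\a.a) (\a.a)) t) r)
Step 1: (((\a.a) t) r)
Step 2: (t r)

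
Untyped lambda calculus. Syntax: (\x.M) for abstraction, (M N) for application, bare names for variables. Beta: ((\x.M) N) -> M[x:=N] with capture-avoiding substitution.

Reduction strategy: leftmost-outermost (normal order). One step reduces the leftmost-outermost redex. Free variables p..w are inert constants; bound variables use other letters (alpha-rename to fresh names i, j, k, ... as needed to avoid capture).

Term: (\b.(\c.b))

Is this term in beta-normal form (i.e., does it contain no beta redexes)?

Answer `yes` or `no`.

Term: (\b.(\c.b))
No beta redexes found.

Answer: yes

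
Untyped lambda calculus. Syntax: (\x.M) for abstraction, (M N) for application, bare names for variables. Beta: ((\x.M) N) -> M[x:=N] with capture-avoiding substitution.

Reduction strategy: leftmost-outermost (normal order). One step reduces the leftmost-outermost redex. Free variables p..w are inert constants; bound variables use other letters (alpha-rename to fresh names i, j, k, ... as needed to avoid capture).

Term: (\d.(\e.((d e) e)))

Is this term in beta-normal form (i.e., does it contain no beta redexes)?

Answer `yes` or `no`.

Term: (\d.(\e.((d e) e)))
No beta redexes found.

Answer: yes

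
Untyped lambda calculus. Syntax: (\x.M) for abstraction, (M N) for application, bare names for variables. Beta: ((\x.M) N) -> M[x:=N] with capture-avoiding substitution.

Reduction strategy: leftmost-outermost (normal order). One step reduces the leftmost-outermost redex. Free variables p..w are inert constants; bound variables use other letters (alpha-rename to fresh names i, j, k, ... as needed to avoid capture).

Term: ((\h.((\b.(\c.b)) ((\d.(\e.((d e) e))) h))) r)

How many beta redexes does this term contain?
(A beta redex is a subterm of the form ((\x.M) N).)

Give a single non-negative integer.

Answer: 3

Derivation:
Term: ((\h.((\b.(\c.b)) ((\d.(\e.((d e) e))) h))) r)
  Redex: ((\h.((\b.(\c.b)) ((\d.(\e.((d e) e))) h))) r)
  Redex: ((\b.(\c.b)) ((\d.(\e.((d e) e))) h))
  Redex: ((\d.(\e.((d e) e))) h)
Total redexes: 3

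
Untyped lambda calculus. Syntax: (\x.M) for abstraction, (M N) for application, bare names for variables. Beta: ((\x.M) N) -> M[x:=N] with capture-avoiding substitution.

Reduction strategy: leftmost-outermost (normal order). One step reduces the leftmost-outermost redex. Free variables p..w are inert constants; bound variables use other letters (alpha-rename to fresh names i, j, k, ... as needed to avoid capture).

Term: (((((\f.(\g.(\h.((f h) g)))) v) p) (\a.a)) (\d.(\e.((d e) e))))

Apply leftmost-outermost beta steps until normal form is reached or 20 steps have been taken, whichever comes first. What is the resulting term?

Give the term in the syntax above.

Step 0: (((((\f.(\g.(\h.((f h) g)))) v) p) (\a.a)) (\d.(\e.((d e) e))))
Step 1: ((((\g.(\h.((v h) g))) p) (\a.a)) (\d.(\e.((d e) e))))
Step 2: (((\h.((v h) p)) (\a.a)) (\d.(\e.((d e) e))))
Step 3: (((v (\a.a)) p) (\d.(\e.((d e) e))))

Answer: (((v (\a.a)) p) (\d.(\e.((d e) e))))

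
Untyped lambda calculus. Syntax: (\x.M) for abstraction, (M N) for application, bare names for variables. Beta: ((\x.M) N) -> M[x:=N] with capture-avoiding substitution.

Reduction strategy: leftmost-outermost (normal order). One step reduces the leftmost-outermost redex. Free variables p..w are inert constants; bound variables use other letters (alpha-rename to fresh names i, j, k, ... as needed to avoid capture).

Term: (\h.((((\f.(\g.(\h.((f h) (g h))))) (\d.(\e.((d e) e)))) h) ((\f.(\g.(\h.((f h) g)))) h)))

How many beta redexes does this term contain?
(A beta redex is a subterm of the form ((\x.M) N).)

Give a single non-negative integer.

Answer: 2

Derivation:
Term: (\h.((((\f.(\g.(\h.((f h) (g h))))) (\d.(\e.((d e) e)))) h) ((\f.(\g.(\h.((f h) g)))) h)))
  Redex: ((\f.(\g.(\h.((f h) (g h))))) (\d.(\e.((d e) e))))
  Redex: ((\f.(\g.(\h.((f h) g)))) h)
Total redexes: 2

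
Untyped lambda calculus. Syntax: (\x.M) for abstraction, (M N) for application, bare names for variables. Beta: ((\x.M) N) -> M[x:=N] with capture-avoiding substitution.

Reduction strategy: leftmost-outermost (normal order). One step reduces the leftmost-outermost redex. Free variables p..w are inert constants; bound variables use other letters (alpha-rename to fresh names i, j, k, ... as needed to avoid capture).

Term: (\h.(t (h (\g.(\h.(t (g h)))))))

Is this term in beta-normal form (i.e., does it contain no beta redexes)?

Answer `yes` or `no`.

Answer: yes

Derivation:
Term: (\h.(t (h (\g.(\h.(t (g h)))))))
No beta redexes found.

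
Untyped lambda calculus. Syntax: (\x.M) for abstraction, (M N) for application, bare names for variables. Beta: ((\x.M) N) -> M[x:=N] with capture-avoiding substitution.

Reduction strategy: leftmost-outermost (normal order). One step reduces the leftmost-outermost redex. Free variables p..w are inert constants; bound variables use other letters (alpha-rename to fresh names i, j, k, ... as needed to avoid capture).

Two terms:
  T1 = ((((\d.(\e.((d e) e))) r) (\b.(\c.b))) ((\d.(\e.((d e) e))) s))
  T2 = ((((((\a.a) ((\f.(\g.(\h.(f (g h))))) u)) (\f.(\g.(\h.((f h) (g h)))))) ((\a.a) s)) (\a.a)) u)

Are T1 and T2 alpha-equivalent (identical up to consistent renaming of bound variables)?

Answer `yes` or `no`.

Answer: no

Derivation:
Term 1: ((((\d.(\e.((d e) e))) r) (\b.(\c.b))) ((\d.(\e.((d e) e))) s))
Term 2: ((((((\a.a) ((\f.(\g.(\h.(f (g h))))) u)) (\f.(\g.(\h.((f h) (g h)))))) ((\a.a) s)) (\a.a)) u)
Alpha-equivalence: compare structure up to binder renaming.
Result: False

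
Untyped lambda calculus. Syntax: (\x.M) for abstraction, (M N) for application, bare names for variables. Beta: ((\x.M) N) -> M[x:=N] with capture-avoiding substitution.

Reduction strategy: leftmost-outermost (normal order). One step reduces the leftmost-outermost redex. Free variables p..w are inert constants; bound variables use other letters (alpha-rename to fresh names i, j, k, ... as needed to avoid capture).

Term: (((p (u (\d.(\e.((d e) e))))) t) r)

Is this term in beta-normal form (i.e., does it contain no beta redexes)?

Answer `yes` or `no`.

Answer: yes

Derivation:
Term: (((p (u (\d.(\e.((d e) e))))) t) r)
No beta redexes found.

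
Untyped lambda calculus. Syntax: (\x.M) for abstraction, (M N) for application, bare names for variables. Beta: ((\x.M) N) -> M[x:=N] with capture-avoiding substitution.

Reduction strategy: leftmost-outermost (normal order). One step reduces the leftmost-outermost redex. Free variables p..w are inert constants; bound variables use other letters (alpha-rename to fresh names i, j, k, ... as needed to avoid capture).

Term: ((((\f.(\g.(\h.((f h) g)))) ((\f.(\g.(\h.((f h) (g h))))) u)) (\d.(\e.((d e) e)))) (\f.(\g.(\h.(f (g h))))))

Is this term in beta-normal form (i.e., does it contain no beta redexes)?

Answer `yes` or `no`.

Term: ((((\f.(\g.(\h.((f h) g)))) ((\f.(\g.(\h.((f h) (g h))))) u)) (\d.(\e.((d e) e)))) (\f.(\g.(\h.(f (g h))))))
Found 2 beta redex(es).

Answer: no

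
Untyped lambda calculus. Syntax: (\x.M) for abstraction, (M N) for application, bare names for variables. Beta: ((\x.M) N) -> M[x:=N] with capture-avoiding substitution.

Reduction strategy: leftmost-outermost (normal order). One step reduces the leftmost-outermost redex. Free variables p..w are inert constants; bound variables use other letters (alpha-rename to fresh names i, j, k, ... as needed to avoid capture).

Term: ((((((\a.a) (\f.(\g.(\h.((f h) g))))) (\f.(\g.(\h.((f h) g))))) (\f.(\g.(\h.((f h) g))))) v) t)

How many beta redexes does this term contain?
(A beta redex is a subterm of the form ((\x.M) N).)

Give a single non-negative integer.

Term: ((((((\a.a) (\f.(\g.(\h.((f h) g))))) (\f.(\g.(\h.((f h) g))))) (\f.(\g.(\h.((f h) g))))) v) t)
  Redex: ((\a.a) (\f.(\g.(\h.((f h) g)))))
Total redexes: 1

Answer: 1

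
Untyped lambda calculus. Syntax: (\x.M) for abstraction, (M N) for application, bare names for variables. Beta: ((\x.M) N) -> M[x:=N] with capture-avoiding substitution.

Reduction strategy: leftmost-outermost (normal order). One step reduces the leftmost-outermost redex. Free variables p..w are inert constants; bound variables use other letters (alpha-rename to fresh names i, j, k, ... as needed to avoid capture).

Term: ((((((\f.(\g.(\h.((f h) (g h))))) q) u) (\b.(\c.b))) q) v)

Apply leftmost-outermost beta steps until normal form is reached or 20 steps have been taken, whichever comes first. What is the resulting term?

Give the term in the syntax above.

Answer: ((((q (\b.(\c.b))) (u (\b.(\c.b)))) q) v)

Derivation:
Step 0: ((((((\f.(\g.(\h.((f h) (g h))))) q) u) (\b.(\c.b))) q) v)
Step 1: (((((\g.(\h.((q h) (g h)))) u) (\b.(\c.b))) q) v)
Step 2: ((((\h.((q h) (u h))) (\b.(\c.b))) q) v)
Step 3: ((((q (\b.(\c.b))) (u (\b.(\c.b)))) q) v)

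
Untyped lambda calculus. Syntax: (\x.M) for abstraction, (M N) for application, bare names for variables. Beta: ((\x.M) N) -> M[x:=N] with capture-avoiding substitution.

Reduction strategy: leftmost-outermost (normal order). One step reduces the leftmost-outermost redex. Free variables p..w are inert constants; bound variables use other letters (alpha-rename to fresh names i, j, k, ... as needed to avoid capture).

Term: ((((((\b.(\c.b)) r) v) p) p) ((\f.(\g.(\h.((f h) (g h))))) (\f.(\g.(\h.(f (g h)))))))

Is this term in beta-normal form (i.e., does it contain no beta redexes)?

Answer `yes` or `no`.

Term: ((((((\b.(\c.b)) r) v) p) p) ((\f.(\g.(\h.((f h) (g h))))) (\f.(\g.(\h.(f (g h)))))))
Found 2 beta redex(es).

Answer: no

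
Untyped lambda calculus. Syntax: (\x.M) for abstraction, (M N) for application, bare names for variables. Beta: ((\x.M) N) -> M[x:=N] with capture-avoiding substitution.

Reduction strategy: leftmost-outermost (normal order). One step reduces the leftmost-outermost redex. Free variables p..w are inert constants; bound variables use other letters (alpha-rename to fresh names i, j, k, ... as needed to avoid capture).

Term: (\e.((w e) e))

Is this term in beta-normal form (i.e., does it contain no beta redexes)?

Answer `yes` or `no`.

Answer: yes

Derivation:
Term: (\e.((w e) e))
No beta redexes found.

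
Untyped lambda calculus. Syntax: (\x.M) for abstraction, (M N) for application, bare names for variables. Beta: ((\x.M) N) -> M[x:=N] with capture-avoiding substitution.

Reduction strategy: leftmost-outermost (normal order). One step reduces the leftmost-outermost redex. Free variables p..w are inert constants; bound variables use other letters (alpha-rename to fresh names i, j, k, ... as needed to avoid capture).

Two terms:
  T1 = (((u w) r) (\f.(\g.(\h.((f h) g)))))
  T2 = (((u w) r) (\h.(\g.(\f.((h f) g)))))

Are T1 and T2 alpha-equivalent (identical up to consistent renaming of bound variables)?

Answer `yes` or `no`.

Answer: yes

Derivation:
Term 1: (((u w) r) (\f.(\g.(\h.((f h) g)))))
Term 2: (((u w) r) (\h.(\g.(\f.((h f) g)))))
Alpha-equivalence: compare structure up to binder renaming.
Result: True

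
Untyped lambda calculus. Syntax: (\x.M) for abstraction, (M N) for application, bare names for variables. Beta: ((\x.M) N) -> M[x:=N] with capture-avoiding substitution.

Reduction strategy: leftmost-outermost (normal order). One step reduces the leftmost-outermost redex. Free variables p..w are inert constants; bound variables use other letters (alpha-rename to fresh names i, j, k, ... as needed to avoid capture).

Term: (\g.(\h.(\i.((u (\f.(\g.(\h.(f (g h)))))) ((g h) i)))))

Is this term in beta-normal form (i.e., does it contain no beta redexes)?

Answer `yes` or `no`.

Term: (\g.(\h.(\i.((u (\f.(\g.(\h.(f (g h)))))) ((g h) i)))))
No beta redexes found.

Answer: yes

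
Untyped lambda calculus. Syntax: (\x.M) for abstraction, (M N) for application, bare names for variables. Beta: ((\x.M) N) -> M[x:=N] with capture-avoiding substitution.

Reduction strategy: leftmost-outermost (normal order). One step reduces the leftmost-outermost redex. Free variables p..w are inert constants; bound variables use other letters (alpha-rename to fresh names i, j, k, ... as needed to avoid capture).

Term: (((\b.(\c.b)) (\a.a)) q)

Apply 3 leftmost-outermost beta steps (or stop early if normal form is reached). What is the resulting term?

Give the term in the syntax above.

Answer: (\a.a)

Derivation:
Step 0: (((\b.(\c.b)) (\a.a)) q)
Step 1: ((\c.(\a.a)) q)
Step 2: (\a.a)
Step 3: (normal form reached)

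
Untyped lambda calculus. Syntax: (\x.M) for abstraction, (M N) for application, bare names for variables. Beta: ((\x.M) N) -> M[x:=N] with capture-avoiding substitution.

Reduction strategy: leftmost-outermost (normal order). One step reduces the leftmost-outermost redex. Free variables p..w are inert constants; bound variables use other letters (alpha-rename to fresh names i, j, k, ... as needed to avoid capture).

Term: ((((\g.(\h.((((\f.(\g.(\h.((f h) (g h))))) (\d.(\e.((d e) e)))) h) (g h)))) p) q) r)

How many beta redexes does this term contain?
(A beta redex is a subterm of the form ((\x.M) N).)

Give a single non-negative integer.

Term: ((((\g.(\h.((((\f.(\g.(\h.((f h) (g h))))) (\d.(\e.((d e) e)))) h) (g h)))) p) q) r)
  Redex: ((\g.(\h.((((\f.(\g.(\h.((f h) (g h))))) (\d.(\e.((d e) e)))) h) (g h)))) p)
  Redex: ((\f.(\g.(\h.((f h) (g h))))) (\d.(\e.((d e) e))))
Total redexes: 2

Answer: 2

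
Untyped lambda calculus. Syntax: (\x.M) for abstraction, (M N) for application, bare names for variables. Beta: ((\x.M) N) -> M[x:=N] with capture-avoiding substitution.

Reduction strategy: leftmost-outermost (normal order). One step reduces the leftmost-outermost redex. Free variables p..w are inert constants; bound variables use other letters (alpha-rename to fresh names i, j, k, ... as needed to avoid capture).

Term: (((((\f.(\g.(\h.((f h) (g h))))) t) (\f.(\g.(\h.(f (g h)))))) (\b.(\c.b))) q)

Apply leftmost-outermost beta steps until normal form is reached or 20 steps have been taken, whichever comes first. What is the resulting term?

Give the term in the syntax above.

Answer: (((t (\b.(\c.b))) (\g.(\h.(\c.(g h))))) q)

Derivation:
Step 0: (((((\f.(\g.(\h.((f h) (g h))))) t) (\f.(\g.(\h.(f (g h)))))) (\b.(\c.b))) q)
Step 1: ((((\g.(\h.((t h) (g h)))) (\f.(\g.(\h.(f (g h)))))) (\b.(\c.b))) q)
Step 2: (((\h.((t h) ((\f.(\g.(\h.(f (g h))))) h))) (\b.(\c.b))) q)
Step 3: (((t (\b.(\c.b))) ((\f.(\g.(\h.(f (g h))))) (\b.(\c.b)))) q)
Step 4: (((t (\b.(\c.b))) (\g.(\h.((\b.(\c.b)) (g h))))) q)
Step 5: (((t (\b.(\c.b))) (\g.(\h.(\c.(g h))))) q)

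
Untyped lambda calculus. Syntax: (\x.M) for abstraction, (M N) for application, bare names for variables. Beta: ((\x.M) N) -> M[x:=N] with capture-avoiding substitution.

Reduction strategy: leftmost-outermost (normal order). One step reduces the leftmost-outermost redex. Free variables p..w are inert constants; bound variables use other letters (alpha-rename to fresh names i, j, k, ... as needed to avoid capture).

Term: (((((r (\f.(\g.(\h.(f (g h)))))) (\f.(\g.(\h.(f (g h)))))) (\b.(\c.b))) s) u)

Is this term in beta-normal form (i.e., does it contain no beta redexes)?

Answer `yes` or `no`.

Term: (((((r (\f.(\g.(\h.(f (g h)))))) (\f.(\g.(\h.(f (g h)))))) (\b.(\c.b))) s) u)
No beta redexes found.

Answer: yes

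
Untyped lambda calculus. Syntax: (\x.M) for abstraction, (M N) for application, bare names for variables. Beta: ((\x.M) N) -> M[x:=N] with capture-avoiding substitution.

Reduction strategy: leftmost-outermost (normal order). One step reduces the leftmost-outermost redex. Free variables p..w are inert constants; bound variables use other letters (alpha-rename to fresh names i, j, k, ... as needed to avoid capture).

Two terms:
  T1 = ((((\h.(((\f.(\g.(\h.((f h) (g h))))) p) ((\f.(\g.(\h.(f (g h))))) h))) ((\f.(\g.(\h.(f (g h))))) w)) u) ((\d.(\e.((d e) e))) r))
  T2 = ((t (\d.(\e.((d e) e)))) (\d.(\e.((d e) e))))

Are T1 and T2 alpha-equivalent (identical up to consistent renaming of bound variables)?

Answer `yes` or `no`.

Term 1: ((((\h.(((\f.(\g.(\h.((f h) (g h))))) p) ((\f.(\g.(\h.(f (g h))))) h))) ((\f.(\g.(\h.(f (g h))))) w)) u) ((\d.(\e.((d e) e))) r))
Term 2: ((t (\d.(\e.((d e) e)))) (\d.(\e.((d e) e))))
Alpha-equivalence: compare structure up to binder renaming.
Result: False

Answer: no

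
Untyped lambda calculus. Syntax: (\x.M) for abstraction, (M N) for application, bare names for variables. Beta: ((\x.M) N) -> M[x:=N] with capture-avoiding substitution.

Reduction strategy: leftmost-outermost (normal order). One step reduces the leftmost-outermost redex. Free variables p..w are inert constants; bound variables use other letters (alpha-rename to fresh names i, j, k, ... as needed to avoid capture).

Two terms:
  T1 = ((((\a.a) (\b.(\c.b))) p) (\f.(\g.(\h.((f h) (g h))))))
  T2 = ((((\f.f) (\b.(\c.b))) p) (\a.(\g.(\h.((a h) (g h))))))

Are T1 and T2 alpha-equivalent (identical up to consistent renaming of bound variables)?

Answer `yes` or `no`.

Answer: yes

Derivation:
Term 1: ((((\a.a) (\b.(\c.b))) p) (\f.(\g.(\h.((f h) (g h))))))
Term 2: ((((\f.f) (\b.(\c.b))) p) (\a.(\g.(\h.((a h) (g h))))))
Alpha-equivalence: compare structure up to binder renaming.
Result: True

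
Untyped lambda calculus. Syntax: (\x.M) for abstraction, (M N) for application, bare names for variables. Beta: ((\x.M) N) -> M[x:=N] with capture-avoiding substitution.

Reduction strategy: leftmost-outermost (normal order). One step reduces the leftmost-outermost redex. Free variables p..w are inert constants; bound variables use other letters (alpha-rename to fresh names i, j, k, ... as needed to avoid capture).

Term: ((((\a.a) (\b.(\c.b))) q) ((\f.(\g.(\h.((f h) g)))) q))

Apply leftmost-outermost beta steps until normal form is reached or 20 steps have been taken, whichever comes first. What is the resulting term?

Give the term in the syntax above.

Step 0: ((((\a.a) (\b.(\c.b))) q) ((\f.(\g.(\h.((f h) g)))) q))
Step 1: (((\b.(\c.b)) q) ((\f.(\g.(\h.((f h) g)))) q))
Step 2: ((\c.q) ((\f.(\g.(\h.((f h) g)))) q))
Step 3: q

Answer: q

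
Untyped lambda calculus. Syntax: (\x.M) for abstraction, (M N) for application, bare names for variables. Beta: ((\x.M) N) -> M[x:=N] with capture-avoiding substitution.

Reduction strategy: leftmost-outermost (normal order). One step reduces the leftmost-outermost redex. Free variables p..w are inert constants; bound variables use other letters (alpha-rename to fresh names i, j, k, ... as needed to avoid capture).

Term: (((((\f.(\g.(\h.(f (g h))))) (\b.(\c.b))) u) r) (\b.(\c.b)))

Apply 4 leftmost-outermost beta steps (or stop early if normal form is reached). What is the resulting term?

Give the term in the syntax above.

Step 0: (((((\f.(\g.(\h.(f (g h))))) (\b.(\c.b))) u) r) (\b.(\c.b)))
Step 1: ((((\g.(\h.((\b.(\c.b)) (g h)))) u) r) (\b.(\c.b)))
Step 2: (((\h.((\b.(\c.b)) (u h))) r) (\b.(\c.b)))
Step 3: (((\b.(\c.b)) (u r)) (\b.(\c.b)))
Step 4: ((\c.(u r)) (\b.(\c.b)))

Answer: ((\c.(u r)) (\b.(\c.b)))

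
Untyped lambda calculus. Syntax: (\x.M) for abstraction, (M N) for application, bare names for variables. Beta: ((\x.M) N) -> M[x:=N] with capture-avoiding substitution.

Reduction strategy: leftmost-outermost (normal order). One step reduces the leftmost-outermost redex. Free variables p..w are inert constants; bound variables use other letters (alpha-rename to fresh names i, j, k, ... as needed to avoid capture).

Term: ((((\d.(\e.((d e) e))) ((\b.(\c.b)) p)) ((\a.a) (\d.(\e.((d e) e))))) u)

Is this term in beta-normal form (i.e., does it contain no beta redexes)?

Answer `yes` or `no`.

Term: ((((\d.(\e.((d e) e))) ((\b.(\c.b)) p)) ((\a.a) (\d.(\e.((d e) e))))) u)
Found 3 beta redex(es).

Answer: no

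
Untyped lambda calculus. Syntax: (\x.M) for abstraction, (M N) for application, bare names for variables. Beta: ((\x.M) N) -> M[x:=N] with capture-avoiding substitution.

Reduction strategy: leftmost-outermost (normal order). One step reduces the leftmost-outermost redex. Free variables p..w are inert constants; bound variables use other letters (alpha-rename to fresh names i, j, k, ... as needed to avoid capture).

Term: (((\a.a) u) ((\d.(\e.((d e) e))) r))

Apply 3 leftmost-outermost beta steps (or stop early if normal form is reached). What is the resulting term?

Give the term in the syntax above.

Step 0: (((\a.a) u) ((\d.(\e.((d e) e))) r))
Step 1: (u ((\d.(\e.((d e) e))) r))
Step 2: (u (\e.((r e) e)))
Step 3: (normal form reached)

Answer: (u (\e.((r e) e)))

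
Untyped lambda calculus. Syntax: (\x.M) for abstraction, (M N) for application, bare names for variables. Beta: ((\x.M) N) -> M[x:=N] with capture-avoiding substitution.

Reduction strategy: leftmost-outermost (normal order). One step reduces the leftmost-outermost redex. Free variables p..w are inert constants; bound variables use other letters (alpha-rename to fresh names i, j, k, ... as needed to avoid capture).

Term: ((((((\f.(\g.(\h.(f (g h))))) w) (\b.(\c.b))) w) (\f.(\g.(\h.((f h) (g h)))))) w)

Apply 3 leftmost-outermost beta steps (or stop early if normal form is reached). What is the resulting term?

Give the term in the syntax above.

Answer: (((w ((\b.(\c.b)) w)) (\f.(\g.(\h.((f h) (g h)))))) w)

Derivation:
Step 0: ((((((\f.(\g.(\h.(f (g h))))) w) (\b.(\c.b))) w) (\f.(\g.(\h.((f h) (g h)))))) w)
Step 1: (((((\g.(\h.(w (g h)))) (\b.(\c.b))) w) (\f.(\g.(\h.((f h) (g h)))))) w)
Step 2: ((((\h.(w ((\b.(\c.b)) h))) w) (\f.(\g.(\h.((f h) (g h)))))) w)
Step 3: (((w ((\b.(\c.b)) w)) (\f.(\g.(\h.((f h) (g h)))))) w)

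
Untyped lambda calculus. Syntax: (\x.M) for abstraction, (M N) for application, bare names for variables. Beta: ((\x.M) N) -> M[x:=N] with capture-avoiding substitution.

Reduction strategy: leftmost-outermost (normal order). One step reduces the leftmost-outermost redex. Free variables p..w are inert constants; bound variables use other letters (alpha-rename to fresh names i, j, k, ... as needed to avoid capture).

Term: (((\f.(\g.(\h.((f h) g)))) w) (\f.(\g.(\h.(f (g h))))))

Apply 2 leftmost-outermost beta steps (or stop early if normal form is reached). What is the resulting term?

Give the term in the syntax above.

Answer: (\h.((w h) (\f.(\g.(\h.(f (g h)))))))

Derivation:
Step 0: (((\f.(\g.(\h.((f h) g)))) w) (\f.(\g.(\h.(f (g h))))))
Step 1: ((\g.(\h.((w h) g))) (\f.(\g.(\h.(f (g h))))))
Step 2: (\h.((w h) (\f.(\g.(\h.(f (g h)))))))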